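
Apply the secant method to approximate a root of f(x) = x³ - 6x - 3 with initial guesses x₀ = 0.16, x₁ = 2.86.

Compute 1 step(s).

f(x) = x³ - 6x - 3
x₀ = 0.16, x₁ = 2.86

Secant formula: x_{n+1} = x_n - f(x_n)(x_n - x_{n-1})/(f(x_n) - f(x_{n-1}))

Iteration 1:
  f(0.160000) = -3.955904
  f(2.860000) = 3.233656
  x_2 = 2.860000 - 3.233656×(2.860000 - 0.160000)/(3.233656 - (-3.955904))
       = 1.645618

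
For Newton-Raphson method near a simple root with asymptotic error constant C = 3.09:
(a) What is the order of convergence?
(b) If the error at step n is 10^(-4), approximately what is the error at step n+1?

(a) Newton-Raphson has quadratic (order 2) convergence near simple roots.
    This means |e_{n+1}| ≈ C|e_n|².

(b) With |e_n| = 10^(-4) and C = 3.09:
    |e_{n+1}| ≈ 3.09 × (10^(-4))² = 3.09 × 10^(-8)

(a) 2 (quadratic); (b) |e_{n+1}| ≈ 3.090e-08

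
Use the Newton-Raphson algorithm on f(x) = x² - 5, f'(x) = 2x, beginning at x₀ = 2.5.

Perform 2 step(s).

f(x) = x² - 5
f'(x) = 2x
x₀ = 2.5

Newton-Raphson formula: x_{n+1} = x_n - f(x_n)/f'(x_n)

Iteration 1:
  f(2.500000) = 1.250000
  f'(2.500000) = 5.000000
  x_1 = 2.500000 - 1.250000/5.000000 = 2.250000
Iteration 2:
  f(2.250000) = 0.062500
  f'(2.250000) = 4.500000
  x_2 = 2.250000 - 0.062500/4.500000 = 2.236111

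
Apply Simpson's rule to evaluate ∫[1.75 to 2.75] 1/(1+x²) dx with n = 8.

f(x) = 1/(1+x²)
a = 1.75, b = 2.75, n = 8
h = (b - a)/n = 0.125000

Simpson's rule: (h/3)[f(x₀) + 4f(x₁) + 2f(x₂) + ... + f(xₙ)]

x_0 = 1.7500, f(x_0) = 0.246154, coefficient = 1
x_1 = 1.8750, f(x_1) = 0.221453, coefficient = 4
x_2 = 2.0000, f(x_2) = 0.200000, coefficient = 2
x_3 = 2.1250, f(x_3) = 0.181303, coefficient = 4
x_4 = 2.2500, f(x_4) = 0.164948, coefficient = 2
x_5 = 2.3750, f(x_5) = 0.150588, coefficient = 4
x_6 = 2.5000, f(x_6) = 0.137931, coefficient = 2
x_7 = 2.6250, f(x_7) = 0.126733, coefficient = 4
x_8 = 2.7500, f(x_8) = 0.116788, coefficient = 1

I ≈ (0.125000/3) × 4.089010 = 0.170375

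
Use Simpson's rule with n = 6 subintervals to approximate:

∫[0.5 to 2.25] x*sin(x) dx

f(x) = x*sin(x)
a = 0.5, b = 2.25, n = 6
h = (b - a)/n = 0.291667

Simpson's rule: (h/3)[f(x₀) + 4f(x₁) + 2f(x₂) + ... + f(xₙ)]

x_0 = 0.5000, f(x_0) = 0.239713, coefficient = 1
x_1 = 0.7917, f(x_1) = 0.563291, coefficient = 4
x_2 = 1.0833, f(x_2) = 0.957151, coefficient = 2
x_3 = 1.3750, f(x_3) = 1.348728, coefficient = 4
x_4 = 1.6667, f(x_4) = 1.659013, coefficient = 2
x_5 = 1.9583, f(x_5) = 1.813109, coefficient = 4
x_6 = 2.2500, f(x_6) = 1.750665, coefficient = 1

I ≈ (0.291667/3) × 22.123216 = 2.150868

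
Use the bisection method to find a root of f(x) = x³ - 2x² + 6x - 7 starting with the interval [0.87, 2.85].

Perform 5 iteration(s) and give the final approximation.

f(x) = x³ - 2x² + 6x - 7
Initial interval: [0.87, 2.85]

Iteration 1:
  c_1 = (0.870000 + 2.850000)/2 = 1.860000
  f(c_1) = f(1.860000) = 3.675656
  f(a) × f(c) < 0, new interval: [0.870000, 1.860000]
Iteration 2:
  c_2 = (0.870000 + 1.860000)/2 = 1.365000
  f(c_2) = f(1.365000) = 0.006852
  f(a) × f(c) < 0, new interval: [0.870000, 1.365000]
Iteration 3:
  c_3 = (0.870000 + 1.365000)/2 = 1.117500
  f(c_3) = f(1.117500) = -1.397072
  f(a) × f(c) ≥ 0, new interval: [1.117500, 1.365000]
Iteration 4:
  c_4 = (1.117500 + 1.365000)/2 = 1.241250
  f(c_4) = f(1.241250) = -0.721507
  f(a) × f(c) ≥ 0, new interval: [1.241250, 1.365000]
Iteration 5:
  c_5 = (1.241250 + 1.365000)/2 = 1.303125
  f(c_5) = f(1.303125) = -0.364638
  f(a) × f(c) ≥ 0, new interval: [1.303125, 1.365000]

After 5 iteration(s), the approximation is c_5 = 1.303125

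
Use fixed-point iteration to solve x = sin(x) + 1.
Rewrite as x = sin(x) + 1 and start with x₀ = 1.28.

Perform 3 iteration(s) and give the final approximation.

Equation: x = sin(x) + 1
Fixed-point form: x = sin(x) + 1
x₀ = 1.28

x_1 = g(1.280000) = 1.958016
x_2 = g(1.958016) = 1.925963
x_3 = g(1.925963) = 1.937589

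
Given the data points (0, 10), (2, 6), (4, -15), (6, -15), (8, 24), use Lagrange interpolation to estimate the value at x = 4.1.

Lagrange interpolation formula:
P(x) = Σ yᵢ × Lᵢ(x)
where Lᵢ(x) = Π_{j≠i} (x - xⱼ)/(xᵢ - xⱼ)

L_0(4.1) = (4.1 - 2)/(0 - 2) × (4.1 - 4)/(0 - 4) × (4.1 - 6)/(0 - 6) × (4.1 - 8)/(0 - 8) = 0.004052
L_1(4.1) = (4.1 - 0)/(2 - 0) × (4.1 - 4)/(2 - 4) × (4.1 - 6)/(2 - 6) × (4.1 - 8)/(2 - 8) = -0.031647
L_2(4.1) = (4.1 - 0)/(4 - 0) × (4.1 - 2)/(4 - 2) × (4.1 - 6)/(4 - 6) × (4.1 - 8)/(4 - 8) = 0.996877
L_3(4.1) = (4.1 - 0)/(6 - 0) × (4.1 - 2)/(6 - 2) × (4.1 - 4)/(6 - 4) × (4.1 - 8)/(6 - 8) = 0.034978
L_4(4.1) = (4.1 - 0)/(8 - 0) × (4.1 - 2)/(8 - 2) × (4.1 - 4)/(8 - 4) × (4.1 - 6)/(8 - 6) = -0.004260

P(4.1) = 10×L_0(4.1) + 6×L_1(4.1) + (-15)×L_2(4.1) + (-15)×L_3(4.1) + 24×L_4(4.1)
P(4.1) = -15.729422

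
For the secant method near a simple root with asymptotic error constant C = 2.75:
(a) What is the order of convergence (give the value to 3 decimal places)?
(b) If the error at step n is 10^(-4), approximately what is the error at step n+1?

(a) Secant method has superlinear convergence with order φ = (1+√5)/2 ≈ 1.618.
    This means |e_{n+1}| ≈ C|e_n|^1.618.

(b) With |e_n| = 10^(-4) and C = 2.75:
    |e_{n+1}| ≈ 2.75 × (10^(-4))^1.618 = 2.75 × 10^(-6.47)

(a) ≈ 1.618 (golden ratio); (b) |e_{n+1}| ≈ 9.272e-07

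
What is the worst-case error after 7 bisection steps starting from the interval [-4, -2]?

Bisection error bound: |error| ≤ (b-a)/2^n
|error| ≤ (-2 - (-4))/2^7 = 2/2^7
|error| ≤ 0.0156250000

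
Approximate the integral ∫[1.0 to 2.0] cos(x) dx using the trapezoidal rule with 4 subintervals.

f(x) = cos(x)
a = 1.0, b = 2.0, n = 4
h = (b - a)/n = 0.250000

Trapezoidal rule: (h/2)[f(x₀) + 2f(x₁) + 2f(x₂) + ... + f(xₙ)]

x_0 = 1.0000, f(x_0) = 0.540302, coefficient = 1
x_1 = 1.2500, f(x_1) = 0.315322, coefficient = 2
x_2 = 1.5000, f(x_2) = 0.070737, coefficient = 2
x_3 = 1.7500, f(x_3) = -0.178246, coefficient = 2
x_4 = 2.0000, f(x_4) = -0.416147, coefficient = 1

I ≈ (0.250000/2) × 0.539782 = 0.067473
Exact value: 0.067826
Error: 0.000354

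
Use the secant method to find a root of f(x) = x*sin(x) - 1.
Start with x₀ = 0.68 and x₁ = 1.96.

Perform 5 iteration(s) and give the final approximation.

f(x) = x*sin(x) - 1
x₀ = 0.68, x₁ = 1.96

Secant formula: x_{n+1} = x_n - f(x_n)(x_n - x_{n-1})/(f(x_n) - f(x_{n-1}))

Iteration 1:
  f(0.680000) = -0.572421
  f(1.960000) = 0.813415
  x_2 = 1.960000 - 0.813415×(1.960000 - 0.680000)/(0.813415 - (-0.572421))
       = 1.208705
Iteration 2:
  f(1.960000) = 0.813415
  f(1.208705) = 0.130331
  x_3 = 1.208705 - 0.130331×(1.208705 - 1.960000)/(0.130331 - 0.813415)
       = 1.065360
Iteration 3:
  f(1.208705) = 0.130331
  f(1.065360) = -0.067849
  x_4 = 1.065360 - (-0.067849)×(1.065360 - 1.208705)/(-0.067849 - 0.130331)
       = 1.114436
Iteration 4:
  f(1.065360) = -0.067849
  f(1.114436) = 0.000387
  x_5 = 1.114436 - 0.000387×(1.114436 - 1.065360)/(0.000387 - (-0.067849))
       = 1.114157
Iteration 5:
  f(1.114436) = 0.000387
  f(1.114157) = 0.000000
  x_6 = 1.114157 - 0.000000×(1.114157 - 1.114436)/(0.000000 - 0.000387)
       = 1.114157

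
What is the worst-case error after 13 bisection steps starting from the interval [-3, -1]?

Bisection error bound: |error| ≤ (b-a)/2^n
|error| ≤ (-1 - (-3))/2^13 = 2/2^13
|error| ≤ 0.0002441406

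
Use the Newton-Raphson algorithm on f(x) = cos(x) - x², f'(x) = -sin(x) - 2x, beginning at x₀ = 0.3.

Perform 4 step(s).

f(x) = cos(x) - x²
f'(x) = -sin(x) - 2x
x₀ = 0.3

Newton-Raphson formula: x_{n+1} = x_n - f(x_n)/f'(x_n)

Iteration 1:
  f(0.300000) = 0.865336
  f'(0.300000) = -0.895520
  x_1 = 0.300000 - 0.865336/(-0.895520) = 1.266295
Iteration 2:
  f(1.266295) = -1.303685
  f'(1.266295) = -3.486586
  x_2 = 1.266295 - (-1.303685)/(-3.486586) = 0.892380
Iteration 3:
  f(0.892380) = -0.168782
  f'(0.892380) = -2.563329
  x_3 = 0.892380 - (-0.168782)/(-2.563329) = 0.826535
Iteration 4:
  f(0.826535) = -0.005733
  f'(0.826535) = -2.388660
  x_4 = 0.826535 - (-0.005733)/(-2.388660) = 0.824136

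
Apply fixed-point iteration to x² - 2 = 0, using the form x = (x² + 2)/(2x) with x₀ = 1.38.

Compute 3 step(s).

Equation: x² - 2 = 0
Fixed-point form: x = (x² + 2)/(2x)
x₀ = 1.38

x_1 = g(1.380000) = 1.414638
x_2 = g(1.414638) = 1.414214
x_3 = g(1.414214) = 1.414214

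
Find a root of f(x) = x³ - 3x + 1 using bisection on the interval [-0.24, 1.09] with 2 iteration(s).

f(x) = x³ - 3x + 1
Initial interval: [-0.24, 1.09]

Iteration 1:
  c_1 = (-0.240000 + 1.090000)/2 = 0.425000
  f(c_1) = f(0.425000) = -0.198234
  f(a) × f(c) < 0, new interval: [-0.240000, 0.425000]
Iteration 2:
  c_2 = (-0.240000 + 0.425000)/2 = 0.092500
  f(c_2) = f(0.092500) = 0.723291
  f(a) × f(c) ≥ 0, new interval: [0.092500, 0.425000]

After 2 iteration(s), the approximation is c_2 = 0.092500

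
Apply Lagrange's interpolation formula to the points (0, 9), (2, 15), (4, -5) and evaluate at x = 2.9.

Lagrange interpolation formula:
P(x) = Σ yᵢ × Lᵢ(x)
where Lᵢ(x) = Π_{j≠i} (x - xⱼ)/(xᵢ - xⱼ)

L_0(2.9) = (2.9 - 2)/(0 - 2) × (2.9 - 4)/(0 - 4) = -0.123750
L_1(2.9) = (2.9 - 0)/(2 - 0) × (2.9 - 4)/(2 - 4) = 0.797500
L_2(2.9) = (2.9 - 0)/(4 - 0) × (2.9 - 2)/(4 - 2) = 0.326250

P(2.9) = 9×L_0(2.9) + 15×L_1(2.9) + (-5)×L_2(2.9)
P(2.9) = 9.217500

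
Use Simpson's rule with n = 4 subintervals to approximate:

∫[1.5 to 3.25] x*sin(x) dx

f(x) = x*sin(x)
a = 1.5, b = 3.25, n = 4
h = (b - a)/n = 0.437500

Simpson's rule: (h/3)[f(x₀) + 4f(x₁) + 2f(x₂) + ... + f(xₙ)]

x_0 = 1.5000, f(x_0) = 1.496242, coefficient = 1
x_1 = 1.9375, f(x_1) = 1.808684, coefficient = 4
x_2 = 2.3750, f(x_2) = 1.647502, coefficient = 2
x_3 = 2.8125, f(x_3) = 0.908956, coefficient = 4
x_4 = 3.2500, f(x_4) = -0.351634, coefficient = 1

I ≈ (0.437500/3) × 15.310174 = 2.232734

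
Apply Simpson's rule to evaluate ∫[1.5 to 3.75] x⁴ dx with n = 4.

f(x) = x⁴
a = 1.5, b = 3.75, n = 4
h = (b - a)/n = 0.562500

Simpson's rule: (h/3)[f(x₀) + 4f(x₁) + 2f(x₂) + ... + f(xₙ)]

x_0 = 1.5000, f(x_0) = 5.062500, coefficient = 1
x_1 = 2.0625, f(x_1) = 18.095718, coefficient = 4
x_2 = 2.6250, f(x_2) = 47.480713, coefficient = 2
x_3 = 3.1875, f(x_3) = 103.228775, coefficient = 4
x_4 = 3.7500, f(x_4) = 197.753906, coefficient = 1

I ≈ (0.562500/3) × 783.075806 = 146.826714
Exact value: 146.796680
Error: 0.030034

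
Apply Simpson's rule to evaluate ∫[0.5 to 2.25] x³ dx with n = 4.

f(x) = x³
a = 0.5, b = 2.25, n = 4
h = (b - a)/n = 0.437500

Simpson's rule: (h/3)[f(x₀) + 4f(x₁) + 2f(x₂) + ... + f(xₙ)]

x_0 = 0.5000, f(x_0) = 0.125000, coefficient = 1
x_1 = 0.9375, f(x_1) = 0.823975, coefficient = 4
x_2 = 1.3750, f(x_2) = 2.599609, coefficient = 2
x_3 = 1.8125, f(x_3) = 5.954346, coefficient = 4
x_4 = 2.2500, f(x_4) = 11.390625, coefficient = 1

I ≈ (0.437500/3) × 43.828125 = 6.391602
Exact value: 6.391602
Error: 0.000000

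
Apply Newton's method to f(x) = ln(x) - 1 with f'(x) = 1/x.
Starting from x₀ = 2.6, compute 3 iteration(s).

f(x) = ln(x) - 1
f'(x) = 1/x
x₀ = 2.6

Newton-Raphson formula: x_{n+1} = x_n - f(x_n)/f'(x_n)

Iteration 1:
  f(2.600000) = -0.044489
  f'(2.600000) = 0.384615
  x_1 = 2.600000 - (-0.044489)/0.384615 = 2.715670
Iteration 2:
  f(2.715670) = -0.000961
  f'(2.715670) = 0.368233
  x_2 = 2.715670 - (-0.000961)/0.368233 = 2.718281
Iteration 3:
  f(2.718281) = 0.000000
  f'(2.718281) = 0.367880
  x_3 = 2.718281 - 0.000000/0.367880 = 2.718282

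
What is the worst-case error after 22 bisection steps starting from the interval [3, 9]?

Bisection error bound: |error| ≤ (b-a)/2^n
|error| ≤ (9 - 3)/2^22 = 6/2^22
|error| ≤ 0.0000014305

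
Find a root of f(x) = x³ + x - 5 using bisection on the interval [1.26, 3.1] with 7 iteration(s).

f(x) = x³ + x - 5
Initial interval: [1.26, 3.1]

Iteration 1:
  c_1 = (1.260000 + 3.100000)/2 = 2.180000
  f(c_1) = f(2.180000) = 7.540232
  f(a) × f(c) < 0, new interval: [1.260000, 2.180000]
Iteration 2:
  c_2 = (1.260000 + 2.180000)/2 = 1.720000
  f(c_2) = f(1.720000) = 1.808448
  f(a) × f(c) < 0, new interval: [1.260000, 1.720000]
Iteration 3:
  c_3 = (1.260000 + 1.720000)/2 = 1.490000
  f(c_3) = f(1.490000) = -0.202051
  f(a) × f(c) ≥ 0, new interval: [1.490000, 1.720000]
Iteration 4:
  c_4 = (1.490000 + 1.720000)/2 = 1.605000
  f(c_4) = f(1.605000) = 0.739520
  f(a) × f(c) < 0, new interval: [1.490000, 1.605000]
Iteration 5:
  c_5 = (1.490000 + 1.605000)/2 = 1.547500
  f(c_5) = f(1.547500) = 0.253385
  f(a) × f(c) < 0, new interval: [1.490000, 1.547500]
Iteration 6:
  c_6 = (1.490000 + 1.547500)/2 = 1.518750
  f(c_6) = f(1.518750) = 0.021901
  f(a) × f(c) < 0, new interval: [1.490000, 1.518750]
Iteration 7:
  c_7 = (1.490000 + 1.518750)/2 = 1.504375
  f(c_7) = f(1.504375) = -0.091008
  f(a) × f(c) ≥ 0, new interval: [1.504375, 1.518750]

After 7 iteration(s), the approximation is c_7 = 1.504375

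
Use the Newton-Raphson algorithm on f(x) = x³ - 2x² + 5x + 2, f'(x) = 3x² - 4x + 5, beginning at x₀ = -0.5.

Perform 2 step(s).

f(x) = x³ - 2x² + 5x + 2
f'(x) = 3x² - 4x + 5
x₀ = -0.5

Newton-Raphson formula: x_{n+1} = x_n - f(x_n)/f'(x_n)

Iteration 1:
  f(-0.500000) = -1.125000
  f'(-0.500000) = 7.750000
  x_1 = -0.500000 - (-1.125000)/7.750000 = -0.354839
Iteration 2:
  f(-0.354839) = -0.070692
  f'(-0.354839) = 6.797086
  x_2 = -0.354839 - (-0.070692)/6.797086 = -0.344438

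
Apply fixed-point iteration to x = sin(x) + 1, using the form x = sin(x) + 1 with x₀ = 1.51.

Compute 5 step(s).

Equation: x = sin(x) + 1
Fixed-point form: x = sin(x) + 1
x₀ = 1.51

x_1 = g(1.510000) = 1.998152
x_2 = g(1.998152) = 1.910065
x_3 = g(1.910065) = 1.942998
x_4 = g(1.942998) = 1.931529
x_5 = g(1.931529) = 1.935639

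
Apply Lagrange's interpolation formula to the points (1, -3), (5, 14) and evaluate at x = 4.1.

Lagrange interpolation formula:
P(x) = Σ yᵢ × Lᵢ(x)
where Lᵢ(x) = Π_{j≠i} (x - xⱼ)/(xᵢ - xⱼ)

L_0(4.1) = (4.1 - 5)/(1 - 5) = 0.225000
L_1(4.1) = (4.1 - 1)/(5 - 1) = 0.775000

P(4.1) = (-3)×L_0(4.1) + 14×L_1(4.1)
P(4.1) = 10.175000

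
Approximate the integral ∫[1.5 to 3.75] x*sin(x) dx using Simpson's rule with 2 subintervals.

f(x) = x*sin(x)
a = 1.5, b = 3.75, n = 2
h = (b - a)/n = 1.125000

Simpson's rule: (h/3)[f(x₀) + 4f(x₁) + 2f(x₂) + ... + f(xₙ)]

x_0 = 1.5000, f(x_0) = 1.496242, coefficient = 1
x_1 = 2.6250, f(x_1) = 1.296541, coefficient = 4
x_2 = 3.7500, f(x_2) = -2.143355, coefficient = 1

I ≈ (1.125000/3) × 4.539051 = 1.702144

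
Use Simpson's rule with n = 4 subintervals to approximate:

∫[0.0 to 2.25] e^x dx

f(x) = e^x
a = 0.0, b = 2.25, n = 4
h = (b - a)/n = 0.562500

Simpson's rule: (h/3)[f(x₀) + 4f(x₁) + 2f(x₂) + ... + f(xₙ)]

x_0 = 0.0000, f(x_0) = 1.000000, coefficient = 1
x_1 = 0.5625, f(x_1) = 1.755055, coefficient = 4
x_2 = 1.1250, f(x_2) = 3.080217, coefficient = 2
x_3 = 1.6875, f(x_3) = 5.405949, coefficient = 4
x_4 = 2.2500, f(x_4) = 9.487736, coefficient = 1

I ≈ (0.562500/3) × 45.292184 = 8.492284
Exact value: 8.487736
Error: 0.004549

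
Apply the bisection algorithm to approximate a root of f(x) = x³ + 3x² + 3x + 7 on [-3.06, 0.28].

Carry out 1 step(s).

f(x) = x³ + 3x² + 3x + 7
Initial interval: [-3.06, 0.28]

Iteration 1:
  c_1 = (-3.060000 + 0.280000)/2 = -1.390000
  f(c_1) = f(-1.390000) = 5.940681
  f(a) × f(c) < 0, new interval: [-3.060000, -1.390000]

After 1 iteration(s), the approximation is c_1 = -1.390000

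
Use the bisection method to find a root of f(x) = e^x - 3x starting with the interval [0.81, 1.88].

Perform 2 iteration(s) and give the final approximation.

f(x) = e^x - 3x
Initial interval: [0.81, 1.88]

Iteration 1:
  c_1 = (0.810000 + 1.880000)/2 = 1.345000
  f(c_1) = f(1.345000) = -0.196813
  f(a) × f(c) ≥ 0, new interval: [1.345000, 1.880000]
Iteration 2:
  c_2 = (1.345000 + 1.880000)/2 = 1.612500
  f(c_2) = f(1.612500) = 0.177834
  f(a) × f(c) < 0, new interval: [1.345000, 1.612500]

After 2 iteration(s), the approximation is c_2 = 1.612500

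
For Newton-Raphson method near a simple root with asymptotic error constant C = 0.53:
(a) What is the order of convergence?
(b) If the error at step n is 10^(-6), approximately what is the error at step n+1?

(a) Newton-Raphson has quadratic (order 2) convergence near simple roots.
    This means |e_{n+1}| ≈ C|e_n|².

(b) With |e_n| = 10^(-6) and C = 0.53:
    |e_{n+1}| ≈ 0.53 × (10^(-6))² = 0.53 × 10^(-12)

(a) 2 (quadratic); (b) |e_{n+1}| ≈ 5.300e-13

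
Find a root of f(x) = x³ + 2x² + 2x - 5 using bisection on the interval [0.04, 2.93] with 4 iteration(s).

f(x) = x³ + 2x² + 2x - 5
Initial interval: [0.04, 2.93]

Iteration 1:
  c_1 = (0.040000 + 2.930000)/2 = 1.485000
  f(c_1) = f(1.485000) = 5.655209
  f(a) × f(c) < 0, new interval: [0.040000, 1.485000]
Iteration 2:
  c_2 = (0.040000 + 1.485000)/2 = 0.762500
  f(c_2) = f(0.762500) = -1.868865
  f(a) × f(c) ≥ 0, new interval: [0.762500, 1.485000]
Iteration 3:
  c_3 = (0.762500 + 1.485000)/2 = 1.123750
  f(c_3) = f(1.123750) = 1.192215
  f(a) × f(c) < 0, new interval: [0.762500, 1.123750]
Iteration 4:
  c_4 = (0.762500 + 1.123750)/2 = 0.943125
  f(c_4) = f(0.943125) = -0.495885
  f(a) × f(c) ≥ 0, new interval: [0.943125, 1.123750]

After 4 iteration(s), the approximation is c_4 = 0.943125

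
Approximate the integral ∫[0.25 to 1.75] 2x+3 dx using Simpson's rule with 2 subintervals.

f(x) = 2x+3
a = 0.25, b = 1.75, n = 2
h = (b - a)/n = 0.750000

Simpson's rule: (h/3)[f(x₀) + 4f(x₁) + 2f(x₂) + ... + f(xₙ)]

x_0 = 0.2500, f(x_0) = 3.500000, coefficient = 1
x_1 = 1.0000, f(x_1) = 5.000000, coefficient = 4
x_2 = 1.7500, f(x_2) = 6.500000, coefficient = 1

I ≈ (0.750000/3) × 30.000000 = 7.500000
Exact value: 7.500000
Error: 0.000000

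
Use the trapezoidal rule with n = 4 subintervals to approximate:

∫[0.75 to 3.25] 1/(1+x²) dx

f(x) = 1/(1+x²)
a = 0.75, b = 3.25, n = 4
h = (b - a)/n = 0.625000

Trapezoidal rule: (h/2)[f(x₀) + 2f(x₁) + 2f(x₂) + ... + f(xₙ)]

x_0 = 0.7500, f(x_0) = 0.640000, coefficient = 1
x_1 = 1.3750, f(x_1) = 0.345946, coefficient = 2
x_2 = 2.0000, f(x_2) = 0.200000, coefficient = 2
x_3 = 2.6250, f(x_3) = 0.126733, coefficient = 2
x_4 = 3.2500, f(x_4) = 0.086486, coefficient = 1

I ≈ (0.625000/2) × 2.071844 = 0.647451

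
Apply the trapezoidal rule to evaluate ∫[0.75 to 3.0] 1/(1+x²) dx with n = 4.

f(x) = 1/(1+x²)
a = 0.75, b = 3.0, n = 4
h = (b - a)/n = 0.562500

Trapezoidal rule: (h/2)[f(x₀) + 2f(x₁) + 2f(x₂) + ... + f(xₙ)]

x_0 = 0.7500, f(x_0) = 0.640000, coefficient = 1
x_1 = 1.3125, f(x_1) = 0.367288, coefficient = 2
x_2 = 1.8750, f(x_2) = 0.221453, coefficient = 2
x_3 = 2.4375, f(x_3) = 0.144063, coefficient = 2
x_4 = 3.0000, f(x_4) = 0.100000, coefficient = 1

I ≈ (0.562500/2) × 2.205609 = 0.620328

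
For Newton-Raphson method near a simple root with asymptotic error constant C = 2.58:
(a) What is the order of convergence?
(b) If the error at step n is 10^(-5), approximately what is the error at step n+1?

(a) Newton-Raphson has quadratic (order 2) convergence near simple roots.
    This means |e_{n+1}| ≈ C|e_n|².

(b) With |e_n| = 10^(-5) and C = 2.58:
    |e_{n+1}| ≈ 2.58 × (10^(-5))² = 2.58 × 10^(-10)

(a) 2 (quadratic); (b) |e_{n+1}| ≈ 2.580e-10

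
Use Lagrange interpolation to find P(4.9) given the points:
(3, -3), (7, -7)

Lagrange interpolation formula:
P(x) = Σ yᵢ × Lᵢ(x)
where Lᵢ(x) = Π_{j≠i} (x - xⱼ)/(xᵢ - xⱼ)

L_0(4.9) = (4.9 - 7)/(3 - 7) = 0.525000
L_1(4.9) = (4.9 - 3)/(7 - 3) = 0.475000

P(4.9) = (-3)×L_0(4.9) + (-7)×L_1(4.9)
P(4.9) = -4.900000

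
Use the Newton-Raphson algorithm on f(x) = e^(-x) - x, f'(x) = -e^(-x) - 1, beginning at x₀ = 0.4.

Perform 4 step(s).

f(x) = e^(-x) - x
f'(x) = -e^(-x) - 1
x₀ = 0.4

Newton-Raphson formula: x_{n+1} = x_n - f(x_n)/f'(x_n)

Iteration 1:
  f(0.400000) = 0.270320
  f'(0.400000) = -1.670320
  x_1 = 0.400000 - 0.270320/(-1.670320) = 0.561837
Iteration 2:
  f(0.561837) = 0.008323
  f'(0.561837) = -1.570161
  x_2 = 0.561837 - 0.008323/(-1.570161) = 0.567138
Iteration 3:
  f(0.567138) = 0.000008
  f'(0.567138) = -1.567146
  x_3 = 0.567138 - 0.000008/(-1.567146) = 0.567143
Iteration 4:
  f(0.567143) = 0.000000
  f'(0.567143) = -1.567143
  x_4 = 0.567143 - 0.000000/(-1.567143) = 0.567143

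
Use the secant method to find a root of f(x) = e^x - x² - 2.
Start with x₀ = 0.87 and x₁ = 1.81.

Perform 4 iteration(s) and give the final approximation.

f(x) = e^x - x² - 2
x₀ = 0.87, x₁ = 1.81

Secant formula: x_{n+1} = x_n - f(x_n)(x_n - x_{n-1})/(f(x_n) - f(x_{n-1}))

Iteration 1:
  f(0.870000) = -0.369989
  f(1.810000) = 0.834347
  x_2 = 1.810000 - 0.834347×(1.810000 - 0.870000)/(0.834347 - (-0.369989))
       = 1.158781
Iteration 2:
  f(1.810000) = 0.834347
  f(1.158781) = -0.156726
  x_3 = 1.158781 - (-0.156726)×(1.158781 - 1.810000)/(-0.156726 - 0.834347)
       = 1.261763
Iteration 3:
  f(1.158781) = -0.156726
  f(1.261763) = -0.060403
  x_4 = 1.261763 - (-0.060403)×(1.261763 - 1.158781)/(-0.060403 - (-0.156726))
       = 1.326343
Iteration 4:
  f(1.261763) = -0.060403
  f(1.326343) = 0.008055
  x_5 = 1.326343 - 0.008055×(1.326343 - 1.261763)/(0.008055 - (-0.060403))
       = 1.318744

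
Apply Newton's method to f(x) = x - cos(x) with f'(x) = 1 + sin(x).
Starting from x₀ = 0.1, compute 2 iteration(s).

f(x) = x - cos(x)
f'(x) = 1 + sin(x)
x₀ = 0.1

Newton-Raphson formula: x_{n+1} = x_n - f(x_n)/f'(x_n)

Iteration 1:
  f(0.100000) = -0.895004
  f'(0.100000) = 1.099833
  x_1 = 0.100000 - (-0.895004)/1.099833 = 0.913763
Iteration 2:
  f(0.913763) = 0.302993
  f'(0.913763) = 1.791808
  x_2 = 0.913763 - 0.302993/1.791808 = 0.744664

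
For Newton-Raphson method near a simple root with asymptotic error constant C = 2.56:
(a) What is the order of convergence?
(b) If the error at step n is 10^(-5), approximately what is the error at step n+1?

(a) Newton-Raphson has quadratic (order 2) convergence near simple roots.
    This means |e_{n+1}| ≈ C|e_n|².

(b) With |e_n| = 10^(-5) and C = 2.56:
    |e_{n+1}| ≈ 2.56 × (10^(-5))² = 2.56 × 10^(-10)

(a) 2 (quadratic); (b) |e_{n+1}| ≈ 2.560e-10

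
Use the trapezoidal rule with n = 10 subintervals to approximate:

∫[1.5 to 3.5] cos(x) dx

f(x) = cos(x)
a = 1.5, b = 3.5, n = 10
h = (b - a)/n = 0.200000

Trapezoidal rule: (h/2)[f(x₀) + 2f(x₁) + 2f(x₂) + ... + f(xₙ)]

x_0 = 1.5000, f(x_0) = 0.070737, coefficient = 1
x_1 = 1.7000, f(x_1) = -0.128844, coefficient = 2
x_2 = 1.9000, f(x_2) = -0.323290, coefficient = 2
x_3 = 2.1000, f(x_3) = -0.504846, coefficient = 2
x_4 = 2.3000, f(x_4) = -0.666276, coefficient = 2
x_5 = 2.5000, f(x_5) = -0.801144, coefficient = 2
x_6 = 2.7000, f(x_6) = -0.904072, coefficient = 2
x_7 = 2.9000, f(x_7) = -0.970958, coefficient = 2
x_8 = 3.1000, f(x_8) = -0.999135, coefficient = 2
x_9 = 3.3000, f(x_9) = -0.987480, coefficient = 2
x_10 = 3.5000, f(x_10) = -0.936457, coefficient = 1

I ≈ (0.200000/2) × -13.437810 = -1.343781
Exact value: -1.348278
Error: 0.004497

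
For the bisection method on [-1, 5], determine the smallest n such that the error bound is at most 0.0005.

We need (b-a)/2^n ≤ 0.0005
(5 - (-1))/2^n ≤ 0.0005
6/2^n ≤ 0.0005
2^n ≥ 12000
n ≥ log₂(12000) = 13.55
n ≥ 14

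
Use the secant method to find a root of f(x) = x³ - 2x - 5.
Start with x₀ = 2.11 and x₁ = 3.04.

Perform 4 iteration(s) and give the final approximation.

f(x) = x³ - 2x - 5
x₀ = 2.11, x₁ = 3.04

Secant formula: x_{n+1} = x_n - f(x_n)(x_n - x_{n-1})/(f(x_n) - f(x_{n-1}))

Iteration 1:
  f(2.110000) = 0.173931
  f(3.040000) = 17.014464
  x_2 = 3.040000 - 17.014464×(3.040000 - 2.110000)/(17.014464 - 0.173931)
       = 2.100395
Iteration 2:
  f(3.040000) = 17.014464
  f(2.100395) = 0.065435
  x_3 = 2.100395 - 0.065435×(2.100395 - 3.040000)/(0.065435 - 17.014464)
       = 2.096767
Iteration 3:
  f(2.100395) = 0.065435
  f(2.096767) = 0.024763
  x_4 = 2.096767 - 0.024763×(2.096767 - 2.100395)/(0.024763 - 0.065435)
       = 2.094559
Iteration 4:
  f(2.096767) = 0.024763
  f(2.094559) = 0.000081
  x_5 = 2.094559 - 0.000081×(2.094559 - 2.096767)/(0.000081 - 0.024763)
       = 2.094551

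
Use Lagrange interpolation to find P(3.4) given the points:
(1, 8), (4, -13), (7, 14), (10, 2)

Lagrange interpolation formula:
P(x) = Σ yᵢ × Lᵢ(x)
where Lᵢ(x) = Π_{j≠i} (x - xⱼ)/(xᵢ - xⱼ)

L_0(3.4) = (3.4 - 4)/(1 - 4) × (3.4 - 7)/(1 - 7) × (3.4 - 10)/(1 - 10) = 0.088000
L_1(3.4) = (3.4 - 1)/(4 - 1) × (3.4 - 7)/(4 - 7) × (3.4 - 10)/(4 - 10) = 1.056000
L_2(3.4) = (3.4 - 1)/(7 - 1) × (3.4 - 4)/(7 - 4) × (3.4 - 10)/(7 - 10) = -0.176000
L_3(3.4) = (3.4 - 1)/(10 - 1) × (3.4 - 4)/(10 - 4) × (3.4 - 7)/(10 - 7) = 0.032000

P(3.4) = 8×L_0(3.4) + (-13)×L_1(3.4) + 14×L_2(3.4) + 2×L_3(3.4)
P(3.4) = -15.424000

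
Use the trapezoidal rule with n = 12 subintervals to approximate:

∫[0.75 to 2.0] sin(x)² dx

f(x) = sin(x)²
a = 0.75, b = 2.0, n = 12
h = (b - a)/n = 0.104167

Trapezoidal rule: (h/2)[f(x₀) + 2f(x₁) + 2f(x₂) + ... + f(xₙ)]

x_0 = 0.7500, f(x_0) = 0.464631, coefficient = 1
x_1 = 0.8542, f(x_1) = 0.568552, coefficient = 2
x_2 = 0.9583, f(x_2) = 0.669508, coefficient = 2
x_3 = 1.0625, f(x_3) = 0.763133, coefficient = 2
x_4 = 1.1667, f(x_4) = 0.845379, coefficient = 2
x_5 = 1.2708, f(x_5) = 0.912689, coefficient = 2
x_6 = 1.3750, f(x_6) = 0.962151, coefficient = 2
x_7 = 1.4792, f(x_7) = 0.991627, coefficient = 2
x_8 = 1.5833, f(x_8) = 0.999843, coefficient = 2
x_9 = 1.6875, f(x_9) = 0.986442, coefficient = 2
x_10 = 1.7917, f(x_10) = 0.952004, coefficient = 2
x_11 = 1.8958, f(x_11) = 0.898020, coefficient = 2
x_12 = 2.0000, f(x_12) = 0.826822, coefficient = 1

I ≈ (0.104167/2) × 20.390149 = 1.061987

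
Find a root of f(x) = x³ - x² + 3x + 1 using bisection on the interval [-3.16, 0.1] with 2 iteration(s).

f(x) = x³ - x² + 3x + 1
Initial interval: [-3.16, 0.1]

Iteration 1:
  c_1 = (-3.160000 + 0.100000)/2 = -1.530000
  f(c_1) = f(-1.530000) = -9.512477
  f(a) × f(c) ≥ 0, new interval: [-1.530000, 0.100000]
Iteration 2:
  c_2 = (-1.530000 + 0.100000)/2 = -0.715000
  f(c_2) = f(-0.715000) = -2.021751
  f(a) × f(c) ≥ 0, new interval: [-0.715000, 0.100000]

After 2 iteration(s), the approximation is c_2 = -0.715000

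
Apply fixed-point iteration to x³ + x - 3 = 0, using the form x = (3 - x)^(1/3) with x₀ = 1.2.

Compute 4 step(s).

Equation: x³ + x - 3 = 0
Fixed-point form: x = (3 - x)^(1/3)
x₀ = 1.2

x_1 = g(1.200000) = 1.216440
x_2 = g(1.216440) = 1.212726
x_3 = g(1.212726) = 1.213567
x_4 = g(1.213567) = 1.213377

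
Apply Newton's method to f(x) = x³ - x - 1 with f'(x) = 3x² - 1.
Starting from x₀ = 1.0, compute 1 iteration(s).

f(x) = x³ - x - 1
f'(x) = 3x² - 1
x₀ = 1.0

Newton-Raphson formula: x_{n+1} = x_n - f(x_n)/f'(x_n)

Iteration 1:
  f(1.000000) = -1.000000
  f'(1.000000) = 2.000000
  x_1 = 1.000000 - (-1.000000)/2.000000 = 1.500000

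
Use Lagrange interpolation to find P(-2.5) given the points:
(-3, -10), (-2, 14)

Lagrange interpolation formula:
P(x) = Σ yᵢ × Lᵢ(x)
where Lᵢ(x) = Π_{j≠i} (x - xⱼ)/(xᵢ - xⱼ)

L_0(-2.5) = (-2.5 - (-2))/(-3 - (-2)) = 0.500000
L_1(-2.5) = (-2.5 - (-3))/(-2 - (-3)) = 0.500000

P(-2.5) = (-10)×L_0(-2.5) + 14×L_1(-2.5)
P(-2.5) = 2.000000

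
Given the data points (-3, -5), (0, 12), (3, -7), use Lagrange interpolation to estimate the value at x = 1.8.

Lagrange interpolation formula:
P(x) = Σ yᵢ × Lᵢ(x)
where Lᵢ(x) = Π_{j≠i} (x - xⱼ)/(xᵢ - xⱼ)

L_0(1.8) = (1.8 - 0)/(-3 - 0) × (1.8 - 3)/(-3 - 3) = -0.120000
L_1(1.8) = (1.8 - (-3))/(0 - (-3)) × (1.8 - 3)/(0 - 3) = 0.640000
L_2(1.8) = (1.8 - (-3))/(3 - (-3)) × (1.8 - 0)/(3 - 0) = 0.480000

P(1.8) = (-5)×L_0(1.8) + 12×L_1(1.8) + (-7)×L_2(1.8)
P(1.8) = 4.920000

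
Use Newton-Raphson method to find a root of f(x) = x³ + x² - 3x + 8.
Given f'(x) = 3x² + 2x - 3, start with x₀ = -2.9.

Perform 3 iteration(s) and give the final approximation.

f(x) = x³ + x² - 3x + 8
f'(x) = 3x² + 2x - 3
x₀ = -2.9

Newton-Raphson formula: x_{n+1} = x_n - f(x_n)/f'(x_n)

Iteration 1:
  f(-2.900000) = 0.721000
  f'(-2.900000) = 16.430000
  x_1 = -2.900000 - 0.721000/16.430000 = -2.943883
Iteration 2:
  f(-2.943883) = -0.014913
  f'(-2.943883) = 17.111578
  x_2 = -2.943883 - (-0.014913)/17.111578 = -2.943012
Iteration 3:
  f(-2.943012) = -0.000006
  f'(-2.943012) = 17.097929
  x_3 = -2.943012 - (-0.000006)/17.097929 = -2.943011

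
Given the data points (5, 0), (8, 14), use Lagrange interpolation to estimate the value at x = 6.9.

Lagrange interpolation formula:
P(x) = Σ yᵢ × Lᵢ(x)
where Lᵢ(x) = Π_{j≠i} (x - xⱼ)/(xᵢ - xⱼ)

L_0(6.9) = (6.9 - 8)/(5 - 8) = 0.366667
L_1(6.9) = (6.9 - 5)/(8 - 5) = 0.633333

P(6.9) = 0×L_0(6.9) + 14×L_1(6.9)
P(6.9) = 8.866667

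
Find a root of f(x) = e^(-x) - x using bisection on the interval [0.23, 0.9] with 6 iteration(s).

f(x) = e^(-x) - x
Initial interval: [0.23, 0.9]

Iteration 1:
  c_1 = (0.230000 + 0.900000)/2 = 0.565000
  f(c_1) = f(0.565000) = 0.003360
  f(a) × f(c) ≥ 0, new interval: [0.565000, 0.900000]
Iteration 2:
  c_2 = (0.565000 + 0.900000)/2 = 0.732500
  f(c_2) = f(0.732500) = -0.251794
  f(a) × f(c) < 0, new interval: [0.565000, 0.732500]
Iteration 3:
  c_3 = (0.565000 + 0.732500)/2 = 0.648750
  f(c_3) = f(0.648750) = -0.126051
  f(a) × f(c) < 0, new interval: [0.565000, 0.648750]
Iteration 4:
  c_4 = (0.565000 + 0.648750)/2 = 0.606875
  f(c_4) = f(0.606875) = -0.061824
  f(a) × f(c) < 0, new interval: [0.565000, 0.606875]
Iteration 5:
  c_5 = (0.565000 + 0.606875)/2 = 0.585938
  f(c_5) = f(0.585938) = -0.029354
  f(a) × f(c) < 0, new interval: [0.565000, 0.585938]
Iteration 6:
  c_6 = (0.565000 + 0.585938)/2 = 0.575469
  f(c_6) = f(0.575469) = -0.013028
  f(a) × f(c) < 0, new interval: [0.565000, 0.575469]

After 6 iteration(s), the approximation is c_6 = 0.575469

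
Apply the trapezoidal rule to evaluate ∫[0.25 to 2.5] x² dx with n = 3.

f(x) = x²
a = 0.25, b = 2.5, n = 3
h = (b - a)/n = 0.750000

Trapezoidal rule: (h/2)[f(x₀) + 2f(x₁) + 2f(x₂) + ... + f(xₙ)]

x_0 = 0.2500, f(x_0) = 0.062500, coefficient = 1
x_1 = 1.0000, f(x_1) = 1.000000, coefficient = 2
x_2 = 1.7500, f(x_2) = 3.062500, coefficient = 2
x_3 = 2.5000, f(x_3) = 6.250000, coefficient = 1

I ≈ (0.750000/2) × 14.437500 = 5.414062
Exact value: 5.203125
Error: 0.210938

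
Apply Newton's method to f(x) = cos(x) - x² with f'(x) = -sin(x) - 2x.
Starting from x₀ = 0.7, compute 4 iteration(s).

f(x) = cos(x) - x²
f'(x) = -sin(x) - 2x
x₀ = 0.7

Newton-Raphson formula: x_{n+1} = x_n - f(x_n)/f'(x_n)

Iteration 1:
  f(0.700000) = 0.274842
  f'(0.700000) = -2.044218
  x_1 = 0.700000 - 0.274842/(-2.044218) = 0.834449
Iteration 2:
  f(0.834449) = -0.024718
  f'(0.834449) = -2.409823
  x_2 = 0.834449 - (-0.024718)/(-2.409823) = 0.824191
Iteration 3:
  f(0.824191) = -0.000141
  f'(0.824191) = -2.382382
  x_3 = 0.824191 - (-0.000141)/(-2.382382) = 0.824132
Iteration 4:
  f(0.824132) = 0.000000
  f'(0.824132) = -2.382223
  x_4 = 0.824132 - 0.000000/(-2.382223) = 0.824132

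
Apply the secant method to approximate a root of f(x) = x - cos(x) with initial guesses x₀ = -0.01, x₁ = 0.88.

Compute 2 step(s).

f(x) = x - cos(x)
x₀ = -0.01, x₁ = 0.88

Secant formula: x_{n+1} = x_n - f(x_n)(x_n - x_{n-1})/(f(x_n) - f(x_{n-1}))

Iteration 1:
  f(-0.010000) = -1.009950
  f(0.880000) = 0.242849
  x_2 = 0.880000 - 0.242849×(0.880000 - (-0.010000))/(0.242849 - (-1.009950))
       = 0.707478
Iteration 2:
  f(0.880000) = 0.242849
  f(0.707478) = -0.052526
  x_3 = 0.707478 - (-0.052526)×(0.707478 - 0.880000)/(-0.052526 - 0.242849)
       = 0.738157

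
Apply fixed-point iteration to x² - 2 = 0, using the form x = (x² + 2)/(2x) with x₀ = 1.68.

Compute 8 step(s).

Equation: x² - 2 = 0
Fixed-point form: x = (x² + 2)/(2x)
x₀ = 1.68

x_1 = g(1.680000) = 1.435238
x_2 = g(1.435238) = 1.414368
x_3 = g(1.414368) = 1.414214
x_4 = g(1.414214) = 1.414214
x_5 = g(1.414214) = 1.414214
x_6 = g(1.414214) = 1.414214
x_7 = g(1.414214) = 1.414214
x_8 = g(1.414214) = 1.414214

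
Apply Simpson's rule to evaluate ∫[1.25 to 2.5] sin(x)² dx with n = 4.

f(x) = sin(x)²
a = 1.25, b = 2.5, n = 4
h = (b - a)/n = 0.312500

Simpson's rule: (h/3)[f(x₀) + 4f(x₁) + 2f(x₂) + ... + f(xₙ)]

x_0 = 1.2500, f(x_0) = 0.900572, coefficient = 1
x_1 = 1.5625, f(x_1) = 0.999931, coefficient = 4
x_2 = 1.8750, f(x_2) = 0.910280, coefficient = 2
x_3 = 2.1875, f(x_3) = 0.665512, coefficient = 4
x_4 = 2.5000, f(x_4) = 0.358169, coefficient = 1

I ≈ (0.312500/3) × 9.741074 = 1.014695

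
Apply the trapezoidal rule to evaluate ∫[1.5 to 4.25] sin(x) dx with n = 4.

f(x) = sin(x)
a = 1.5, b = 4.25, n = 4
h = (b - a)/n = 0.687500

Trapezoidal rule: (h/2)[f(x₀) + 2f(x₁) + 2f(x₂) + ... + f(xₙ)]

x_0 = 1.5000, f(x_0) = 0.997495, coefficient = 1
x_1 = 2.1875, f(x_1) = 0.815789, coefficient = 2
x_2 = 2.8750, f(x_2) = 0.263446, coefficient = 2
x_3 = 3.5625, f(x_3) = -0.408589, coefficient = 2
x_4 = 4.2500, f(x_4) = -0.894989, coefficient = 1

I ≈ (0.687500/2) × 1.443799 = 0.496306
Exact value: 0.516825
Error: 0.020519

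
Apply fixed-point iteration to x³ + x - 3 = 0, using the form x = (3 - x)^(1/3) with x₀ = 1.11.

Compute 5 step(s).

Equation: x³ + x - 3 = 0
Fixed-point form: x = (3 - x)^(1/3)
x₀ = 1.11

x_1 = g(1.110000) = 1.236386
x_2 = g(1.236386) = 1.208188
x_3 = g(1.208188) = 1.214593
x_4 = g(1.214593) = 1.213144
x_5 = g(1.213144) = 1.213472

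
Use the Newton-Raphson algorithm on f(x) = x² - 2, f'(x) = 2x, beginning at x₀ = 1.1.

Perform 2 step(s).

f(x) = x² - 2
f'(x) = 2x
x₀ = 1.1

Newton-Raphson formula: x_{n+1} = x_n - f(x_n)/f'(x_n)

Iteration 1:
  f(1.100000) = -0.790000
  f'(1.100000) = 2.200000
  x_1 = 1.100000 - (-0.790000)/2.200000 = 1.459091
Iteration 2:
  f(1.459091) = 0.128946
  f'(1.459091) = 2.918182
  x_2 = 1.459091 - 0.128946/2.918182 = 1.414904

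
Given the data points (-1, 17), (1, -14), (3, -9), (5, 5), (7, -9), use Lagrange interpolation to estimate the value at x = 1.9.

Lagrange interpolation formula:
P(x) = Σ yᵢ × Lᵢ(x)
where Lᵢ(x) = Π_{j≠i} (x - xⱼ)/(xᵢ - xⱼ)

L_0(1.9) = (1.9 - 1)/(-1 - 1) × (1.9 - 3)/(-1 - 3) × (1.9 - 5)/(-1 - 5) × (1.9 - 7)/(-1 - 7) = -0.040760
L_1(1.9) = (1.9 - (-1))/(1 - (-1)) × (1.9 - 3)/(1 - 3) × (1.9 - 5)/(1 - 5) × (1.9 - 7)/(1 - 7) = 0.525353
L_2(1.9) = (1.9 - (-1))/(3 - (-1)) × (1.9 - 1)/(3 - 1) × (1.9 - 5)/(3 - 5) × (1.9 - 7)/(3 - 7) = 0.644752
L_3(1.9) = (1.9 - (-1))/(5 - (-1)) × (1.9 - 1)/(5 - 1) × (1.9 - 3)/(5 - 3) × (1.9 - 7)/(5 - 7) = -0.152522
L_4(1.9) = (1.9 - (-1))/(7 - (-1)) × (1.9 - 1)/(7 - 1) × (1.9 - 3)/(7 - 3) × (1.9 - 5)/(7 - 5) = 0.023177

P(1.9) = 17×L_0(1.9) + (-14)×L_1(1.9) + (-9)×L_2(1.9) + 5×L_3(1.9) + (-9)×L_4(1.9)
P(1.9) = -14.821836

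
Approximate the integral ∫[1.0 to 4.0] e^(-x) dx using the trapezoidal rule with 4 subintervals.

f(x) = e^(-x)
a = 1.0, b = 4.0, n = 4
h = (b - a)/n = 0.750000

Trapezoidal rule: (h/2)[f(x₀) + 2f(x₁) + 2f(x₂) + ... + f(xₙ)]

x_0 = 1.0000, f(x_0) = 0.367879, coefficient = 1
x_1 = 1.7500, f(x_1) = 0.173774, coefficient = 2
x_2 = 2.5000, f(x_2) = 0.082085, coefficient = 2
x_3 = 3.2500, f(x_3) = 0.038774, coefficient = 2
x_4 = 4.0000, f(x_4) = 0.018316, coefficient = 1

I ≈ (0.750000/2) × 0.975461 = 0.365798
Exact value: 0.349564
Error: 0.016234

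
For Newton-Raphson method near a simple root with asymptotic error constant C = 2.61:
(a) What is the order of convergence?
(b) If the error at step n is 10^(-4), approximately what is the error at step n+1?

(a) Newton-Raphson has quadratic (order 2) convergence near simple roots.
    This means |e_{n+1}| ≈ C|e_n|².

(b) With |e_n| = 10^(-4) and C = 2.61:
    |e_{n+1}| ≈ 2.61 × (10^(-4))² = 2.61 × 10^(-8)

(a) 2 (quadratic); (b) |e_{n+1}| ≈ 2.610e-08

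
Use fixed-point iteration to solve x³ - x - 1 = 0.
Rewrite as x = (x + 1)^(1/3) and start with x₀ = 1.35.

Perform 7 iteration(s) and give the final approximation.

Equation: x³ - x - 1 = 0
Fixed-point form: x = (x + 1)^(1/3)
x₀ = 1.35

x_1 = g(1.350000) = 1.329503
x_2 = g(1.329503) = 1.325626
x_3 = g(1.325626) = 1.324890
x_4 = g(1.324890) = 1.324751
x_5 = g(1.324751) = 1.324724
x_6 = g(1.324724) = 1.324719
x_7 = g(1.324719) = 1.324718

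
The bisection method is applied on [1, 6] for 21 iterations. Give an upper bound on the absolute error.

Bisection error bound: |error| ≤ (b-a)/2^n
|error| ≤ (6 - 1)/2^21 = 5/2^21
|error| ≤ 0.0000023842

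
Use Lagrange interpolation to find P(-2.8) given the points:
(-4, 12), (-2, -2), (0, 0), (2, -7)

Lagrange interpolation formula:
P(x) = Σ yᵢ × Lᵢ(x)
where Lᵢ(x) = Π_{j≠i} (x - xⱼ)/(xᵢ - xⱼ)

L_0(-2.8) = (-2.8 - (-2))/(-4 - (-2)) × (-2.8 - 0)/(-4 - 0) × (-2.8 - 2)/(-4 - 2) = 0.224000
L_1(-2.8) = (-2.8 - (-4))/(-2 - (-4)) × (-2.8 - 0)/(-2 - 0) × (-2.8 - 2)/(-2 - 2) = 1.008000
L_2(-2.8) = (-2.8 - (-4))/(0 - (-4)) × (-2.8 - (-2))/(0 - (-2)) × (-2.8 - 2)/(0 - 2) = -0.288000
L_3(-2.8) = (-2.8 - (-4))/(2 - (-4)) × (-2.8 - (-2))/(2 - (-2)) × (-2.8 - 0)/(2 - 0) = 0.056000

P(-2.8) = 12×L_0(-2.8) + (-2)×L_1(-2.8) + 0×L_2(-2.8) + (-7)×L_3(-2.8)
P(-2.8) = 0.280000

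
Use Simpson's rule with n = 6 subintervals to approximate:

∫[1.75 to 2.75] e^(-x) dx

f(x) = e^(-x)
a = 1.75, b = 2.75, n = 6
h = (b - a)/n = 0.166667

Simpson's rule: (h/3)[f(x₀) + 4f(x₁) + 2f(x₂) + ... + f(xₙ)]

x_0 = 1.7500, f(x_0) = 0.173774, coefficient = 1
x_1 = 1.9167, f(x_1) = 0.147096, coefficient = 4
x_2 = 2.0833, f(x_2) = 0.124514, coefficient = 2
x_3 = 2.2500, f(x_3) = 0.105399, coefficient = 4
x_4 = 2.4167, f(x_4) = 0.089219, coefficient = 2
x_5 = 2.5833, f(x_5) = 0.075522, coefficient = 4
x_6 = 2.7500, f(x_6) = 0.063928, coefficient = 1

I ≈ (0.166667/3) × 1.977238 = 0.109847
Exact value: 0.109846
Error: 0.000000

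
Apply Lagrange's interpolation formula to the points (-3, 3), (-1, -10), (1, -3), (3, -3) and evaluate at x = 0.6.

Lagrange interpolation formula:
P(x) = Σ yᵢ × Lᵢ(x)
where Lᵢ(x) = Π_{j≠i} (x - xⱼ)/(xᵢ - xⱼ)

L_0(0.6) = (0.6 - (-1))/(-3 - (-1)) × (0.6 - 1)/(-3 - 1) × (0.6 - 3)/(-3 - 3) = -0.032000
L_1(0.6) = (0.6 - (-3))/(-1 - (-3)) × (0.6 - 1)/(-1 - 1) × (0.6 - 3)/(-1 - 3) = 0.216000
L_2(0.6) = (0.6 - (-3))/(1 - (-3)) × (0.6 - (-1))/(1 - (-1)) × (0.6 - 3)/(1 - 3) = 0.864000
L_3(0.6) = (0.6 - (-3))/(3 - (-3)) × (0.6 - (-1))/(3 - (-1)) × (0.6 - 1)/(3 - 1) = -0.048000

P(0.6) = 3×L_0(0.6) + (-10)×L_1(0.6) + (-3)×L_2(0.6) + (-3)×L_3(0.6)
P(0.6) = -4.704000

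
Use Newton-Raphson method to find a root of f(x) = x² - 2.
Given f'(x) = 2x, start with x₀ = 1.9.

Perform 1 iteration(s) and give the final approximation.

f(x) = x² - 2
f'(x) = 2x
x₀ = 1.9

Newton-Raphson formula: x_{n+1} = x_n - f(x_n)/f'(x_n)

Iteration 1:
  f(1.900000) = 1.610000
  f'(1.900000) = 3.800000
  x_1 = 1.900000 - 1.610000/3.800000 = 1.476316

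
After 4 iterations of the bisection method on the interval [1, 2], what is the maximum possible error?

Bisection error bound: |error| ≤ (b-a)/2^n
|error| ≤ (2 - 1)/2^4 = 1/2^4
|error| ≤ 0.0625000000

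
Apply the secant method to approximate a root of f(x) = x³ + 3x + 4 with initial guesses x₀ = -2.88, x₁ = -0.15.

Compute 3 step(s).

f(x) = x³ + 3x + 4
x₀ = -2.88, x₁ = -0.15

Secant formula: x_{n+1} = x_n - f(x_n)(x_n - x_{n-1})/(f(x_n) - f(x_{n-1}))

Iteration 1:
  f(-2.880000) = -28.527872
  f(-0.150000) = 3.546625
  x_2 = -0.150000 - 3.546625×(-0.150000 - (-2.880000))/(3.546625 - (-28.527872))
       = -0.451869
Iteration 2:
  f(-0.150000) = 3.546625
  f(-0.451869) = 2.552129
  x_3 = -0.451869 - 2.552129×(-0.451869 - (-0.150000))/(2.552129 - 3.546625)
       = -1.226540
Iteration 3:
  f(-0.451869) = 2.552129
  f(-1.226540) = -1.524829
  x_4 = -1.226540 - (-1.524829)×(-1.226540 - (-0.451869))/(-1.524829 - 2.552129)
       = -0.936804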